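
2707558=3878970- 1171412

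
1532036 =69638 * 22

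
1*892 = 892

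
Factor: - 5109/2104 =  -2^(-3)*3^1*13^1*131^1 * 263^(-1)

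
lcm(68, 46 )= 1564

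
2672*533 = 1424176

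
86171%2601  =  338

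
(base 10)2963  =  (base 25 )4ID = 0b101110010011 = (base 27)41K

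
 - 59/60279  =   -1 + 60220/60279=- 0.00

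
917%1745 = 917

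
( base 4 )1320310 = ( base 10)7732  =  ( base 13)369A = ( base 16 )1e34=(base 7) 31354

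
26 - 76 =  - 50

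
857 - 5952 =-5095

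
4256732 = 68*62599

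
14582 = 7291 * 2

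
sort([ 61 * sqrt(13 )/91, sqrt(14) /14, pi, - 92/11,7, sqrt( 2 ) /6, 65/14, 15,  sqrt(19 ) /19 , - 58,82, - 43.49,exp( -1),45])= [  -  58,-43.49, - 92/11, sqrt (19)/19, sqrt(2 ) /6, sqrt(14) /14,exp ( - 1), 61*sqrt( 13)/91, pi,  65/14, 7,  15 , 45 , 82 ]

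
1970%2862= 1970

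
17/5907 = 17/5907 = 0.00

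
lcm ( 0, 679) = 0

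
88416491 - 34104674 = 54311817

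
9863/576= 17 + 71/576 = 17.12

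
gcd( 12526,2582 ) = 2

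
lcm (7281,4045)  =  36405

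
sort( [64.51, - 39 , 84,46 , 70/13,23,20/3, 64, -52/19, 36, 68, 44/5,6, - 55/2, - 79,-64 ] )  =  [ - 79,-64,  -  39, - 55/2, - 52/19 , 70/13,6,  20/3,44/5 , 23,36, 46,64,64.51 , 68 , 84 ]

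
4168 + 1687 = 5855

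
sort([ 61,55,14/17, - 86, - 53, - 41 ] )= [ - 86, - 53, - 41,14/17, 55,61] 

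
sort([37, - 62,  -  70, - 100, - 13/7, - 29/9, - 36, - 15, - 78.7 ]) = [ - 100,-78.7, - 70,-62, - 36, - 15, - 29/9, - 13/7, 37]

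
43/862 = 43/862 = 0.05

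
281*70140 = 19709340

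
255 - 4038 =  - 3783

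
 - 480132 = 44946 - 525078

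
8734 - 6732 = 2002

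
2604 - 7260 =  - 4656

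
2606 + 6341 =8947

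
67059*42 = 2816478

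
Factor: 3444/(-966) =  - 2^1*23^( - 1 ) * 41^1 = -  82/23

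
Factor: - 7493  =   - 59^1*127^1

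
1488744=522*2852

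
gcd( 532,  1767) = 19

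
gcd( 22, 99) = 11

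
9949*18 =179082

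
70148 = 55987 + 14161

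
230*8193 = 1884390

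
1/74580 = 1/74580 = 0.00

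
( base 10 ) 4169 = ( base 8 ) 10111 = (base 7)15104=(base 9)5642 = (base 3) 12201102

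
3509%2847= 662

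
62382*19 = 1185258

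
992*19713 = 19555296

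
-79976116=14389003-94365119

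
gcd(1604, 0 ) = 1604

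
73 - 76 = - 3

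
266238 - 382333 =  - 116095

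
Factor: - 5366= - 2^1*2683^1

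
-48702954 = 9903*( - 4918)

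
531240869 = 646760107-115519238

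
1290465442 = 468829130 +821636312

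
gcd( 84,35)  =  7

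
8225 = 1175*7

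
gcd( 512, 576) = 64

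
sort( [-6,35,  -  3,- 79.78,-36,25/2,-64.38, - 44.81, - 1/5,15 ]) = [-79.78,  -  64.38, - 44.81, - 36,  -  6,- 3, - 1/5, 25/2,15,35 ]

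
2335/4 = 583+3/4= 583.75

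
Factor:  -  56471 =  - 149^1*379^1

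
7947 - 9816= - 1869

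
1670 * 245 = 409150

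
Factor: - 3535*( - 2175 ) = 3^1*5^3*7^1*29^1*101^1 = 7688625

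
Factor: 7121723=7^1*31^1*37^1*887^1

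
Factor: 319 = 11^1*29^1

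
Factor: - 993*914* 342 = -2^2 * 3^3 * 19^1 *331^1*457^1 = -  310399884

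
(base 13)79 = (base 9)121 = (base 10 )100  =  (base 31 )37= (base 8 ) 144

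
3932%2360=1572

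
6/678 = 1/113 = 0.01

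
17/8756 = 17/8756=   0.00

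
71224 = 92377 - 21153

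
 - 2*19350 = - 38700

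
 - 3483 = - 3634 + 151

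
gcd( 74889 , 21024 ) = 9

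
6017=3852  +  2165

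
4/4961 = 4/4961= 0.00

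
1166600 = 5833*200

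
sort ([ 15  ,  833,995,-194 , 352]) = [- 194, 15,352,833,995] 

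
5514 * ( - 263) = - 1450182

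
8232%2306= 1314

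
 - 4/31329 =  - 1+31325/31329 = - 0.00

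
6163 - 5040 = 1123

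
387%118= 33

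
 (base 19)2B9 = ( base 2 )1110101100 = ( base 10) 940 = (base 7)2512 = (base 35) qu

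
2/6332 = 1/3166 = 0.00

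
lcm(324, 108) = 324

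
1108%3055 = 1108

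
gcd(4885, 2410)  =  5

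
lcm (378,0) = 0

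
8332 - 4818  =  3514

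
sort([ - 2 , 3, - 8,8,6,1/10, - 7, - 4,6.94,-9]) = [ - 9, - 8, - 7, - 4 , - 2, 1/10, 3, 6,6.94, 8 ]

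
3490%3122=368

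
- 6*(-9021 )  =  54126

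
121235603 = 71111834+50123769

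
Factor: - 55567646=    - 2^1*1693^1 * 16411^1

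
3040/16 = 190 = 190.00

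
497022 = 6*82837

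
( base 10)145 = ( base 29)50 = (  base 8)221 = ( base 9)171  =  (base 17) 89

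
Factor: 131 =131^1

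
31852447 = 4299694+27552753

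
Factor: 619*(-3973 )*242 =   -  2^1*11^2*29^1 * 137^1*619^1  =  - 595147454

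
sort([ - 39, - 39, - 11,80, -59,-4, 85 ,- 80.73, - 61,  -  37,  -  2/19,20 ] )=[- 80.73,-61, - 59,  -  39, - 39, - 37,  -  11,- 4,  -  2/19, 20,80,85 ]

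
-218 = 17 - 235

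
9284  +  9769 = 19053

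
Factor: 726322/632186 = 363161/316093 = 43^( - 1 )*7351^( - 1 )*363161^1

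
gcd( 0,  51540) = 51540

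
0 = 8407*0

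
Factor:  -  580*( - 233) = 2^2*5^1*29^1*233^1 = 135140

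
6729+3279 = 10008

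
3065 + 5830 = 8895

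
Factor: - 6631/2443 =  -7^ ( - 1)*19^1 = -19/7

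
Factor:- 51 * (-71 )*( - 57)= - 206397  =  -  3^2*17^1*19^1*71^1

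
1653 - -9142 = 10795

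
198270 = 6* 33045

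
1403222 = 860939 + 542283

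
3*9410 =28230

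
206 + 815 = 1021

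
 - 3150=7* ( - 450 ) 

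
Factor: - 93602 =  - 2^1*17^1*2753^1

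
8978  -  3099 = 5879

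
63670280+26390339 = 90060619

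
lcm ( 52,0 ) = 0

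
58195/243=58195/243 = 239.49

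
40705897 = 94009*433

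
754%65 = 39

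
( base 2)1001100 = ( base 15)51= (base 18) 44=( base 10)76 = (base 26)2o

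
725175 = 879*825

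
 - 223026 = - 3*74342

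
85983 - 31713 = 54270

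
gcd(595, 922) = 1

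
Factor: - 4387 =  - 41^1*107^1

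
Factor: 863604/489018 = 966/547 = 2^1 * 3^1*7^1 * 23^1*547^( - 1) 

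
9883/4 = 2470  +  3/4 = 2470.75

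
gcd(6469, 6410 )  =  1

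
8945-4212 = 4733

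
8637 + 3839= 12476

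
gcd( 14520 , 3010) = 10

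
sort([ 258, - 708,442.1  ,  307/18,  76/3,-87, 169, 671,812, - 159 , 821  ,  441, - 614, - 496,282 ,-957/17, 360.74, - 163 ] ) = [ - 708, - 614,-496, - 163,-159, - 87, - 957/17,307/18,76/3, 169,258, 282,360.74, 441,442.1,671 , 812, 821] 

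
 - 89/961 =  - 89/961 = - 0.09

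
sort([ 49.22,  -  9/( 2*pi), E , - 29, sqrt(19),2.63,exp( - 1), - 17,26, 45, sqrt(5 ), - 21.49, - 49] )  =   [ - 49, - 29, - 21.49,  -  17,- 9/( 2*pi) , exp( - 1),sqrt(5),2.63,  E, sqrt(19),26, 45,49.22 ] 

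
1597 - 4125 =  - 2528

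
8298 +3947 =12245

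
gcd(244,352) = 4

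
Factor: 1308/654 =2  =  2^1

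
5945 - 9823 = - 3878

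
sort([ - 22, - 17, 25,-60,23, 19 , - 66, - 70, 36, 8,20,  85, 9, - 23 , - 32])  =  [ - 70,-66, - 60, - 32, - 23, - 22, - 17, 8, 9, 19, 20, 23, 25,  36,85 ]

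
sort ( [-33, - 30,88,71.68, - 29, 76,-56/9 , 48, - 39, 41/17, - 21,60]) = [ -39,-33,-30, - 29, -21, - 56/9, 41/17, 48,  60, 71.68,76,88 ] 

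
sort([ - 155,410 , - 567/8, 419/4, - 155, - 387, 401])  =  [ - 387, - 155, - 155, - 567/8,419/4, 401, 410 ] 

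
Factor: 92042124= 2^2* 3^1* 59^1 * 130003^1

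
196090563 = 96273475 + 99817088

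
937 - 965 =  -28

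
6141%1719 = 984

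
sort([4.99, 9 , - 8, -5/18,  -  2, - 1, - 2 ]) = [ - 8 , - 2, - 2, - 1, - 5/18,4.99,9 ] 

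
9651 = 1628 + 8023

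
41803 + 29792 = 71595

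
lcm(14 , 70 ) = 70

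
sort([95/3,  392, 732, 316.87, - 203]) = [ - 203 , 95/3, 316.87,392, 732] 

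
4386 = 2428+1958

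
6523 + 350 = 6873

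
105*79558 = 8353590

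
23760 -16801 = 6959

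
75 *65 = 4875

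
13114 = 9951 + 3163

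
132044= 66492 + 65552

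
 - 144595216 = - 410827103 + 266231887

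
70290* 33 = 2319570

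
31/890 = 31/890  =  0.03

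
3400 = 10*340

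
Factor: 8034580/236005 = 2^2*7^(-1 ) * 11^(  -  1) * 31^1*613^(-1 )*12959^1 = 1606916/47201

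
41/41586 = 41/41586  =  0.00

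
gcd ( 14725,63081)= 1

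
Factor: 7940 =2^2*5^1 * 397^1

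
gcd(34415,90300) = 5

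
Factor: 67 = 67^1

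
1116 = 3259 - 2143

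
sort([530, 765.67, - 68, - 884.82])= [ - 884.82,-68,530,765.67]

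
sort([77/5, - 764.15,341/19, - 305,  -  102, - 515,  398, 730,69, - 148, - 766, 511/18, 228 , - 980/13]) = [ - 766, - 764.15, - 515, - 305, - 148, - 102, - 980/13 , 77/5,341/19,511/18 , 69, 228,  398, 730]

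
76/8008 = 19/2002  =  0.01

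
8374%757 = 47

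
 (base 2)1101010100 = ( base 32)QK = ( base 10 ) 852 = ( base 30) sc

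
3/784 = 3/784 = 0.00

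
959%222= 71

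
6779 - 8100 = -1321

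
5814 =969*6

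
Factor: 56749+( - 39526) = 17223 =3^1 * 5741^1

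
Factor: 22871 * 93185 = 5^1 * 18637^1*22871^1= 2131234135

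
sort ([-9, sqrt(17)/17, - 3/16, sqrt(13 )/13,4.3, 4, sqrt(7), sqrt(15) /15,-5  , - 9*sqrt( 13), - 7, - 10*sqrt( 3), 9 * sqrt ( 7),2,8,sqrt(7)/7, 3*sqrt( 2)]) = [ - 9*sqrt( 13), - 10*sqrt( 3), - 9 , - 7,-5,  -  3/16,sqrt( 17 )/17 , sqrt( 15)/15, sqrt( 13 )/13, sqrt( 7)/7,2,sqrt( 7), 4,3* sqrt( 2) , 4.3,8, 9*sqrt ( 7) ]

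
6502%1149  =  757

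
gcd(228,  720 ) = 12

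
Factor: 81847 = 81847^1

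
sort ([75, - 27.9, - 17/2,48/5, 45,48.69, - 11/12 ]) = [ - 27.9, - 17/2, - 11/12, 48/5 , 45 , 48.69,  75 ]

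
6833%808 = 369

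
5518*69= 380742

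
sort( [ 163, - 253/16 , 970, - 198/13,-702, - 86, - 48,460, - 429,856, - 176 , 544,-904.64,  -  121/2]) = [-904.64,-702, - 429  ,-176 ,-86 ,-121/2, - 48, - 253/16, - 198/13 , 163 , 460, 544,856, 970] 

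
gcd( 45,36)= 9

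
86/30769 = 86/30769 = 0.00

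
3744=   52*72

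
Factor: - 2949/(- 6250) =2^( - 1 )*3^1*5^(- 5 ) * 983^1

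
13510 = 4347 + 9163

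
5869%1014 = 799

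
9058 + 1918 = 10976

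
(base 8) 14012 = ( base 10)6154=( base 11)4695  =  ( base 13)2a55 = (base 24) aga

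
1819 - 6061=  -4242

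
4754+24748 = 29502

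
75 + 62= 137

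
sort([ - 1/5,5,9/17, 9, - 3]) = [ -3, - 1/5, 9/17,5,9]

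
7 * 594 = 4158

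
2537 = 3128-591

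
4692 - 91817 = - 87125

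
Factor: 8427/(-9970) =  - 2^( - 1)*3^1 *5^(-1)*53^2*997^(-1) 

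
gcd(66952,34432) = 8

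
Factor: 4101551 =701^1*5851^1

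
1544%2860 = 1544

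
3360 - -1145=4505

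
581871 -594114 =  - 12243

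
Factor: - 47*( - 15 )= 3^1*5^1 * 47^1 = 705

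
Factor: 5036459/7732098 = 2^ ( - 1)* 3^(  -  4 )*11^( - 1)*29^1*  4339^(  -  1)* 173671^1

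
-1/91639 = -1 + 91638/91639   =  - 0.00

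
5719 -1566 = 4153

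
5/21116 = 5/21116 = 0.00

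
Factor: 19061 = 7^2*389^1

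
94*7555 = 710170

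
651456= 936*696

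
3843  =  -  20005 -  - 23848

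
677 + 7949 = 8626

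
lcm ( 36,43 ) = 1548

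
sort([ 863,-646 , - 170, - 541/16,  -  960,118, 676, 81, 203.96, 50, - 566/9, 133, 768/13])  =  [ - 960,-646, - 170, - 566/9 , - 541/16, 50, 768/13,81, 118, 133, 203.96,676, 863 ] 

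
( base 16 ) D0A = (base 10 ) 3338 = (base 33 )325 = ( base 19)94d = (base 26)4oa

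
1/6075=1/6075 = 0.00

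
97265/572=170 + 25/572=170.04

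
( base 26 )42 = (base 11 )97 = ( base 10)106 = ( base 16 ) 6A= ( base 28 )3m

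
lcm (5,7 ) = 35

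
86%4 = 2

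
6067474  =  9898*613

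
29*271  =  7859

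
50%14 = 8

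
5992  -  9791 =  - 3799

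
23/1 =23 =23.00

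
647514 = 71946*9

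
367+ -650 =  - 283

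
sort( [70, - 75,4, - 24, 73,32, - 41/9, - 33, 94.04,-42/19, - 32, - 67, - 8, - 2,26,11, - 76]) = [ - 76, - 75, - 67, - 33,-32, - 24, - 8, - 41/9, - 42/19, - 2 , 4,11, 26,32,70,73 , 94.04]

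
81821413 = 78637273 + 3184140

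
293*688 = 201584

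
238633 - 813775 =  - 575142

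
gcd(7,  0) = 7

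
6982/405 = 6982/405 = 17.24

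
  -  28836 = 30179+-59015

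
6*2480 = 14880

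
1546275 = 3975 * 389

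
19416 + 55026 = 74442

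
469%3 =1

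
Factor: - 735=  - 3^1*5^1*7^2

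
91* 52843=4808713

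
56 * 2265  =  126840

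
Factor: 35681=31^1*1151^1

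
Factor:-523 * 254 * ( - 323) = 2^1 *17^1*19^1*127^1*523^1 = 42907966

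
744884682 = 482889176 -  - 261995506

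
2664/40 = 333/5 = 66.60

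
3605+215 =3820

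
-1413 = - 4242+2829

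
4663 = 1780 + 2883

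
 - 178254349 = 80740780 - 258995129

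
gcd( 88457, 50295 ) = 1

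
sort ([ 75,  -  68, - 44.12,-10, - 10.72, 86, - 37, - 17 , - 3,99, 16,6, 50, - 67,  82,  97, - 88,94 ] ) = [ - 88, - 68,-67, - 44.12,- 37, - 17, - 10.72, - 10, - 3,6,  16,50, 75,  82,  86,94,  97, 99]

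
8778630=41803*210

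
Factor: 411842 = 2^1 * 17^1*12113^1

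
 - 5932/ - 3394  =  2966/1697 = 1.75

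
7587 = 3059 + 4528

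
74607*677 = 50508939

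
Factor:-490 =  - 2^1 *5^1*7^2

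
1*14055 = 14055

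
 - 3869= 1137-5006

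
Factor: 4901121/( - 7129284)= - 2^(-2 )*3^2*181523^1* 594107^( - 1) = - 1633707/2376428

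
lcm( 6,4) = 12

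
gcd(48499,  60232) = 1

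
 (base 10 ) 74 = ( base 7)134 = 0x4A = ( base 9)82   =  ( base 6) 202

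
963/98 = 9 + 81/98 = 9.83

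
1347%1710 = 1347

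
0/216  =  0 = 0.00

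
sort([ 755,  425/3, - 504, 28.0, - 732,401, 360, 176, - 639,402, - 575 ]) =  [ - 732, - 639, - 575, - 504,28.0 , 425/3,176, 360,401,402, 755 ]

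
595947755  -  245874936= 350072819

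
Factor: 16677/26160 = 51/80  =  2^ ( - 4)*3^1*5^(  -  1)*17^1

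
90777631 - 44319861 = 46457770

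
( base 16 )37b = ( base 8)1573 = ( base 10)891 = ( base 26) 187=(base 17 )317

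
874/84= 10 + 17/42 = 10.40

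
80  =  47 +33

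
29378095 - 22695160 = 6682935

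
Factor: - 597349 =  - 597349^1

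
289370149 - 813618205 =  - 524248056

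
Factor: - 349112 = -2^3 * 17^2*151^1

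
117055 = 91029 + 26026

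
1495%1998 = 1495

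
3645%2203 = 1442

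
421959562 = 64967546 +356992016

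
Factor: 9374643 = 3^3 * 347209^1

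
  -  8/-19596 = 2/4899 = 0.00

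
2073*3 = 6219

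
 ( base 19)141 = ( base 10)438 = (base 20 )11I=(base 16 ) 1B6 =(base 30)ei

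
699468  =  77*9084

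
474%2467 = 474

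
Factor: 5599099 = 11^1 * 37^1*13757^1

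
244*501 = 122244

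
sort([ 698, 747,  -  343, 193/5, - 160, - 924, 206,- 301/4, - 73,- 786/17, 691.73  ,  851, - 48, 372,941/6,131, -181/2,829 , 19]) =[ -924,- 343,-160,  -  181/2, - 301/4, - 73,- 48, - 786/17, 19, 193/5, 131,  941/6, 206, 372,691.73, 698, 747, 829, 851 ]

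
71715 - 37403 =34312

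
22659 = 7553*3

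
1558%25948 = 1558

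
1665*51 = 84915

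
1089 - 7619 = -6530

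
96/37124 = 24/9281= 0.00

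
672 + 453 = 1125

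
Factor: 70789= 29^1 * 2441^1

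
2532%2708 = 2532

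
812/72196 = 203/18049=0.01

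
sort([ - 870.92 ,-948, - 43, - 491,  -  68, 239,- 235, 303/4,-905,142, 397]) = [ - 948, -905, - 870.92,-491,-235,  -  68,  -  43,  303/4,  142, 239 , 397] 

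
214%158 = 56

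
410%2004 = 410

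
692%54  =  44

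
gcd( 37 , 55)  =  1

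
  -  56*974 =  - 54544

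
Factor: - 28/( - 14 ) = 2^1 =2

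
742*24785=18390470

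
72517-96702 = -24185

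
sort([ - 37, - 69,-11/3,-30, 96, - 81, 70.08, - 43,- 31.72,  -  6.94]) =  [ - 81 , - 69 , - 43, - 37 ,-31.72,-30, - 6.94,-11/3, 70.08, 96 ] 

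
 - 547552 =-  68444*8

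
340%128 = 84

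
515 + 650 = 1165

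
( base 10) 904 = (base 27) 16D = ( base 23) 1G7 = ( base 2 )1110001000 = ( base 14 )488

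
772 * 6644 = 5129168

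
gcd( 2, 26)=2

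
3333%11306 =3333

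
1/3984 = 1/3984 = 0.00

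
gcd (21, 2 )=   1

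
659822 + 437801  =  1097623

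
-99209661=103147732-202357393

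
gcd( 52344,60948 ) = 36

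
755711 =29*26059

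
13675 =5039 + 8636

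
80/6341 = 80/6341 = 0.01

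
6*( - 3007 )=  -18042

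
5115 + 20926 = 26041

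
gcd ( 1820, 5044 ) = 52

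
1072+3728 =4800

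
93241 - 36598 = 56643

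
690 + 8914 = 9604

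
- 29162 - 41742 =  - 70904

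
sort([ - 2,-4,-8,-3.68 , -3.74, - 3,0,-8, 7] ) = [ - 8,-8, - 4, - 3.74, - 3.68, - 3 ,  -  2,  0,7 ]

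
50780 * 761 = 38643580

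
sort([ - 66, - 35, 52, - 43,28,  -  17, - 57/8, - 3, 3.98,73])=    [ - 66, - 43, - 35, - 17, - 57/8 ,-3,  3.98, 28,52, 73]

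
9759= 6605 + 3154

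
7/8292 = 7/8292 = 0.00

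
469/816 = 469/816 = 0.57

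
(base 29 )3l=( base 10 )108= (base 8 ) 154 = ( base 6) 300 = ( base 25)48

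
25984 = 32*812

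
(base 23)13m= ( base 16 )26c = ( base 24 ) 11K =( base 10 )620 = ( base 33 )iq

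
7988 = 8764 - 776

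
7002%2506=1990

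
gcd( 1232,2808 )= 8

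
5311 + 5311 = 10622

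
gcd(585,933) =3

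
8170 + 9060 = 17230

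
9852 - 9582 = 270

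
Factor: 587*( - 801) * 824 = -387434088 = -  2^3 * 3^2*89^1*103^1*587^1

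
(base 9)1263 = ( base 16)3b4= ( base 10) 948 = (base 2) 1110110100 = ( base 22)1l2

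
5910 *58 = 342780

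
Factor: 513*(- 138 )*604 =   -  2^3*3^4*19^1*23^1 *151^1 = - 42759576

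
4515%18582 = 4515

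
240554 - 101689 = 138865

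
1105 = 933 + 172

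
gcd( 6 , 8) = 2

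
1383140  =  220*6287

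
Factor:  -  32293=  - 43^1*751^1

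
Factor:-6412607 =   -  23^1*278809^1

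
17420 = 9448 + 7972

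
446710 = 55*8122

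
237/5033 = 237/5033 = 0.05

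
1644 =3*548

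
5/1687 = 5/1687=0.00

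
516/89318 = 258/44659 = 0.01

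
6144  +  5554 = 11698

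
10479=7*1497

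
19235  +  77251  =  96486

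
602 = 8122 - 7520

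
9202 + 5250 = 14452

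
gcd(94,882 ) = 2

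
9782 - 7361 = 2421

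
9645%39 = 12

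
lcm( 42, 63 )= 126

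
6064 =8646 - 2582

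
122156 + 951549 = 1073705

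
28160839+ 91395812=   119556651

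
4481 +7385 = 11866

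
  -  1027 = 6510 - 7537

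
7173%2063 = 984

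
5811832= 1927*3016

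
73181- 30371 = 42810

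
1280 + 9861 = 11141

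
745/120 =6 + 5/24 = 6.21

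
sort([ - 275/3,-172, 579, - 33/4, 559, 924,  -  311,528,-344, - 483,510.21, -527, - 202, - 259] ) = [ - 527, - 483, -344,-311, - 259,- 202, - 172, - 275/3, - 33/4, 510.21, 528,559, 579,924 ]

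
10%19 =10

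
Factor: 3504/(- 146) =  - 24 =- 2^3*3^1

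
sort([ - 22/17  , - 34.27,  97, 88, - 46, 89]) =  [ - 46, - 34.27, - 22/17, 88, 89,97 ]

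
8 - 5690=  - 5682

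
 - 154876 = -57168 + -97708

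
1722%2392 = 1722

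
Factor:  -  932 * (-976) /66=2^5 * 3^( - 1)*11^(- 1 )*61^1 * 233^1= 454816/33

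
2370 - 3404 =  - 1034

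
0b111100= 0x3c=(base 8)74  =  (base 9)66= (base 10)60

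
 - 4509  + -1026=-5535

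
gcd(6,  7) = 1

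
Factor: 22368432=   2^4*3^1*466009^1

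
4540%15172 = 4540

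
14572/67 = 14572/67 = 217.49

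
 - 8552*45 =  - 384840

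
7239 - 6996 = 243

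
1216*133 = 161728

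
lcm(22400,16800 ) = 67200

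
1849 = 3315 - 1466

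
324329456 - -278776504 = 603105960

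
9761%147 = 59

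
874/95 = 9+1/5 = 9.20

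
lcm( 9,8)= 72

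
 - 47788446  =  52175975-99964421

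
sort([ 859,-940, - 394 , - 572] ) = [ - 940,-572, - 394 , 859 ] 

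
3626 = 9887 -6261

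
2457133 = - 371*( - 6623 ) 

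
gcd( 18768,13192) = 136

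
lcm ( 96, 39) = 1248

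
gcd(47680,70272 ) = 64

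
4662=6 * 777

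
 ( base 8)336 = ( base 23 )9f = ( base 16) de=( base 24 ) 96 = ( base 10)222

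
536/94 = 268/47 = 5.70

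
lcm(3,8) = 24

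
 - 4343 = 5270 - 9613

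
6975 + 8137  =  15112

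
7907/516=7907/516 = 15.32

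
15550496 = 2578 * 6032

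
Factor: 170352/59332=2^2*3^2 * 13^1*163^ ( - 1) = 468/163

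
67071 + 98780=165851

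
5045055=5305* 951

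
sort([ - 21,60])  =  [- 21, 60]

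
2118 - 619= 1499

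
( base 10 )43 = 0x2B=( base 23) 1k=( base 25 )1i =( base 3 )1121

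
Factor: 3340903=19^1*175837^1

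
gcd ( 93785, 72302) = 1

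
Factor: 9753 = 3^1*3251^1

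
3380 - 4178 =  - 798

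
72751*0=0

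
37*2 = 74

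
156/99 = 52/33=   1.58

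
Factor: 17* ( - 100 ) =  -  1700 =- 2^2*5^2*17^1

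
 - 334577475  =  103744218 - 438321693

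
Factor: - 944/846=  - 472/423= - 2^3*3^ (-2)*47^ ( - 1)*59^1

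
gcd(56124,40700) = 4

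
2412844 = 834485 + 1578359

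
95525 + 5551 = 101076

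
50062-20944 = 29118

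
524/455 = 524/455 = 1.15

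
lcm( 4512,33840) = 67680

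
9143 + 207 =9350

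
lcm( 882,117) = 11466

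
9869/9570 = 1+299/9570=1.03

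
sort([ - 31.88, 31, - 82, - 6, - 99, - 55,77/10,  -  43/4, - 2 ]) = [ - 99, - 82, - 55, - 31.88,-43/4,-6, - 2 , 77/10,31]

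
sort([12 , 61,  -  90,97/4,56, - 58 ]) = [ - 90, - 58,12,97/4,56, 61]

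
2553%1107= 339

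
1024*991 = 1014784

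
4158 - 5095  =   - 937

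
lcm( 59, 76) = 4484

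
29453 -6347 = 23106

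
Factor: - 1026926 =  - 2^1*43^1*11941^1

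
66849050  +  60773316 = 127622366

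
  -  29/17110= - 1/590= - 0.00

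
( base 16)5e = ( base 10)94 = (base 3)10111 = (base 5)334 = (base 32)2U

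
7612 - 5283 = 2329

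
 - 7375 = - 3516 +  - 3859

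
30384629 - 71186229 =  - 40801600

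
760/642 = 1 + 59/321=1.18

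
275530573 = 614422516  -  338891943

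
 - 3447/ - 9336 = 1149/3112 = 0.37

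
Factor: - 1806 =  - 2^1*3^1*7^1*43^1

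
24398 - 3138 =21260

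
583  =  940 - 357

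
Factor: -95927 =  - 13^1*47^1*157^1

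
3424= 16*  214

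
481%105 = 61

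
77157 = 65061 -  - 12096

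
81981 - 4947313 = -4865332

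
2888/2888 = 1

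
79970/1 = 79970 = 79970.00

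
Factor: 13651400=2^3 *5^2*7^3*199^1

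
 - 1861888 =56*(-33248 ) 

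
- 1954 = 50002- 51956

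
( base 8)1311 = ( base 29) oh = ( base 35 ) KD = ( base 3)222102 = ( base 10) 713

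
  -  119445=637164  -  756609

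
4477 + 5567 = 10044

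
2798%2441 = 357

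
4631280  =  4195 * 1104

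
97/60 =97/60 =1.62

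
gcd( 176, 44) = 44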